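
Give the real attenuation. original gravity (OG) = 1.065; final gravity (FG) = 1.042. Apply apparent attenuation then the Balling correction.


AA = (OG−FG)/(OG−1)·100;  RA = AA·0.8192
AA = (1.065 − 1.042)/(1.065 − 1)·100 = 35.3846
RA = 35.3846·0.8192

28.9871 %


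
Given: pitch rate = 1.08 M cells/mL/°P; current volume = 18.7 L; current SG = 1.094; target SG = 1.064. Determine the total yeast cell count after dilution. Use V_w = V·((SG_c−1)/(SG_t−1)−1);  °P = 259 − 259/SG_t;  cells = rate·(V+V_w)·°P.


V_w = 18.7·((1.094−1)/(1.064−1)−1) = 8.7656
V_final = 18.7 + 8.7656 = 27.4656
°P = 259 − 259/1.064 = 15.5789
cells = 1.08·27.4656·15.5789

462.1164 billion cells


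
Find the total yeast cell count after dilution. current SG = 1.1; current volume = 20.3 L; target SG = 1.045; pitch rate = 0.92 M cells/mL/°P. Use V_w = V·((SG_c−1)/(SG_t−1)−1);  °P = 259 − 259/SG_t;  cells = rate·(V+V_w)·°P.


V_w = 20.3·((1.1−1)/(1.045−1)−1) = 24.8111
V_final = 20.3 + 24.8111 = 45.1111
°P = 259 − 259/1.045 = 11.1531
cells = 0.92·45.1111·11.1531

462.8789 billion cells


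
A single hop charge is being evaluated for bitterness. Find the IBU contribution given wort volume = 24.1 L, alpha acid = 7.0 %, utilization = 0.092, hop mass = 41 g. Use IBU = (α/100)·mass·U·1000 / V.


IBU = (7.0/100)·41·0.092·1000 / 24.1

10.9560 IBU


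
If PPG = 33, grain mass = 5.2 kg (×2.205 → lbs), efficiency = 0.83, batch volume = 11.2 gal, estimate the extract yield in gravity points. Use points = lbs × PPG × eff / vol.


lbs = 5.2 × 2.205 = 11.4660
points = 11.4660 × 33 × 0.83 / 11.2

28.0405 points


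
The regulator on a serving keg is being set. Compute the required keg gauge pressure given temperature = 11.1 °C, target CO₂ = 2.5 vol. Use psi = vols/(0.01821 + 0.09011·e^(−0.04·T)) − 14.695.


psi = 2.5/(0.01821 + 0.09011·e^(−0.04·11.1)) − 14.695

18.1943 psi


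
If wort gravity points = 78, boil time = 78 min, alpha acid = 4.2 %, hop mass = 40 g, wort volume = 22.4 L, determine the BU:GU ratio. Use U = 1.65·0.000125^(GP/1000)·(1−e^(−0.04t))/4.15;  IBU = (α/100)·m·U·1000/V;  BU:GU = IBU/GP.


U = 1.65·0.000125^(78/1000)·(1−e^(−0.04·78))/4.15 = 0.1885
IBU = (4.2/100)·40·0.1885·1000/22.4 = 14.1398
BU:GU = 14.1398/78

0.1813


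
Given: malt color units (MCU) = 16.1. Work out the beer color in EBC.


SRM = 1.4922·MCU^0.6859;  EBC = SRM·1.97
SRM = 1.4922·16.1^0.6859 = 10.0367
EBC = 10.0367·1.97

19.7722 EBC


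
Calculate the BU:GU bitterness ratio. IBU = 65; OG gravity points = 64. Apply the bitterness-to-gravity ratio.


BU:GU = IBU / OG_points
BU:GU = 65 / 64

1.0156


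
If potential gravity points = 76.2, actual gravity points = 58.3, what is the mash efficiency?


efficiency = actual / potential × 100
efficiency = 58.3 / 76.2 × 100

76.5092 %


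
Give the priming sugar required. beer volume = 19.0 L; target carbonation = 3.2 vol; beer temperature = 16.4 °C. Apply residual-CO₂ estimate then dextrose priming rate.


residual = 14.695·(0.01821 + 0.09011·e^(−0.04·T));  sugar = (target − residual)·4.0·V
residual = 14.695·(0.01821 + 0.09011·e^(−0.04·16.4)) = 0.9547
sugar = (3.2 − 0.9547)·4.0·19.0

170.6400 g


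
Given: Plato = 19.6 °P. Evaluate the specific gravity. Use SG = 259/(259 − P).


SG = 259/(259 − 19.6)

1.0819


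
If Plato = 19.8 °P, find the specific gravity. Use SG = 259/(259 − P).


SG = 259/(259 − 19.8)

1.0828


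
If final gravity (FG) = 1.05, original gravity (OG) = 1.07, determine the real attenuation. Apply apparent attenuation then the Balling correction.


AA = (OG−FG)/(OG−1)·100;  RA = AA·0.8192
AA = (1.07 − 1.05)/(1.07 − 1)·100 = 28.5714
RA = 28.5714·0.8192

23.4057 %


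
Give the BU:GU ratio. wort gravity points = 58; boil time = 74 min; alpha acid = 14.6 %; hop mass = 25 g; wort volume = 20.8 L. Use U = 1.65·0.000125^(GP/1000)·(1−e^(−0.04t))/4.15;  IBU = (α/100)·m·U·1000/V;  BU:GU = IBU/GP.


U = 1.65·0.000125^(58/1000)·(1−e^(−0.04·74))/4.15 = 0.2238
IBU = (14.6/100)·25·0.2238·1000/20.8 = 39.2805
BU:GU = 39.2805/58

0.6773


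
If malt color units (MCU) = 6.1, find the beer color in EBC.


SRM = 1.4922·MCU^0.6859;  EBC = SRM·1.97
SRM = 1.4922·6.1^0.6859 = 5.1580
EBC = 5.1580·1.97

10.1613 EBC


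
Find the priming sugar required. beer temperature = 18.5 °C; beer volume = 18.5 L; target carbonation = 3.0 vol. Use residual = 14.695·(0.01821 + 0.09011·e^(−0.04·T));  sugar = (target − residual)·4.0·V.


residual = 14.695·(0.01821 + 0.09011·e^(−0.04·18.5)) = 0.8994
sugar = (3.0 − 0.8994)·4.0·18.5

155.4463 g


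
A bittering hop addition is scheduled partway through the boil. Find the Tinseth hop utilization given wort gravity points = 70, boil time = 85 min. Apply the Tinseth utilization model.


U = 1.65·0.000125^(GP/1000) · (1 − e^(−0.04·t))/4.15
bigness = 1.65·0.000125^(70/1000) = 0.8796
boil_factor = (1 − e^(−0.04·85))/4.15 = 0.2329
U = 0.8796 · 0.2329

0.2049


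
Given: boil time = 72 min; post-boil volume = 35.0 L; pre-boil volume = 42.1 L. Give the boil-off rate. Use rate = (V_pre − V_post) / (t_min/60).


rate = (42.1 − 35.0) / (72/60)

5.9167 L/hr


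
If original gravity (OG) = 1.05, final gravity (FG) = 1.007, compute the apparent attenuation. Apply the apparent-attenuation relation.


AA = (OG − FG)/(OG − 1) · 100
AA = (1.05 − 1.007)/(1.05 − 1) · 100

86.0000 %


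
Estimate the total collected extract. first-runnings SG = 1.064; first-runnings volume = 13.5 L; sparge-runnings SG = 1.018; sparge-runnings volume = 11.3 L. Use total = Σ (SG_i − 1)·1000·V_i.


first = (1.064 − 1)·1000·13.5 = 864.0000
sparge = (1.018 − 1)·1000·11.3 = 203.4000
total = 864.0000 + 203.4000

1067.4000 gravity·L


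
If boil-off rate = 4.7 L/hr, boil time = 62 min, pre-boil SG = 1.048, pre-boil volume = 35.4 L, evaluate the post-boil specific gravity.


V_post = V_pre − rate·(t/60);  SG_post = 1 + (SG_pre−1)·V_pre/V_post
V_post = 35.4 − 4.7·(62/60) = 30.5433
SG_post = 1 + (1.048 − 1)·35.4/30.5433

1.0556


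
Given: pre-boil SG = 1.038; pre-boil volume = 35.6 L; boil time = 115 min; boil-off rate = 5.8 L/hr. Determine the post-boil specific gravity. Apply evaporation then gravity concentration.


V_post = V_pre − rate·(t/60);  SG_post = 1 + (SG_pre−1)·V_pre/V_post
V_post = 35.6 − 5.8·(115/60) = 24.4833
SG_post = 1 + (1.038 − 1)·35.6/24.4833

1.0553


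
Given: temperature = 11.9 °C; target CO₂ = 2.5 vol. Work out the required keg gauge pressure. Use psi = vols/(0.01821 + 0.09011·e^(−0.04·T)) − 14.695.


psi = 2.5/(0.01821 + 0.09011·e^(−0.04·11.9)) − 14.695

19.0013 psi


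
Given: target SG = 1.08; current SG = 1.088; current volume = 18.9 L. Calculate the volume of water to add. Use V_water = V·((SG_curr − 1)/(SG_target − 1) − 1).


V_water = 18.9·((1.088 − 1)/(1.08 − 1) − 1)

1.8900 L


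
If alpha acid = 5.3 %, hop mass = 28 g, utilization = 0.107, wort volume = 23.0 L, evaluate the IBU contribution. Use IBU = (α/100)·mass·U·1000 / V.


IBU = (5.3/100)·28·0.107·1000 / 23.0

6.9038 IBU


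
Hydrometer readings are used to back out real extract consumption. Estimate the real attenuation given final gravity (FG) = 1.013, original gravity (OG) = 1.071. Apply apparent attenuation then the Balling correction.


AA = (OG−FG)/(OG−1)·100;  RA = AA·0.8192
AA = (1.071 − 1.013)/(1.071 − 1)·100 = 81.6901
RA = 81.6901·0.8192

66.9206 %


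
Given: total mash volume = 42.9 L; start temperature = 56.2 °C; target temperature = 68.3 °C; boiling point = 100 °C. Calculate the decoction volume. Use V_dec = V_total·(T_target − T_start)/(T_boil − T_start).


V_dec = 42.9·(68.3 − 56.2)/(100 − 56.2)

11.8514 L


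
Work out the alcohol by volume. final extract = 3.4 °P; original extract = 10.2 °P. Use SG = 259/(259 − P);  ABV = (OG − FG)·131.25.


OG = 259/(259 − 10.2) = 1.0410
FG = 259/(259 − 3.4) = 1.0133
ABV = (1.0410 − 1.0133)·131.25

3.6349 % ABV


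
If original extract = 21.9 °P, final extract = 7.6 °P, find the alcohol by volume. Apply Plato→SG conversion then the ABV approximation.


SG = 259/(259 − P);  ABV = (OG − FG)·131.25
OG = 259/(259 − 21.9) = 1.0924
FG = 259/(259 − 7.6) = 1.0302
ABV = (1.0924 − 1.0302)·131.25

8.1553 % ABV


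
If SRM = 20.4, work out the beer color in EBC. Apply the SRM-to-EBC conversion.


EBC = SRM · 1.97
EBC = 20.4 · 1.97

40.1880 EBC


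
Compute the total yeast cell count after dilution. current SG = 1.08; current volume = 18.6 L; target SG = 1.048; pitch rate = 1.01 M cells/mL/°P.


V_w = V·((SG_c−1)/(SG_t−1)−1);  °P = 259 − 259/SG_t;  cells = rate·(V+V_w)·°P
V_w = 18.6·((1.08−1)/(1.048−1)−1) = 12.4000
V_final = 18.6 + 12.4000 = 31.0000
°P = 259 − 259/1.048 = 11.8626
cells = 1.01·31.0000·11.8626

371.4179 billion cells


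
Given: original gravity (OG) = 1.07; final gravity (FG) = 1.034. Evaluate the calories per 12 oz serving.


ABW = (OG−FG)·131.25·0.79/FG;  °P = 259 − 259/SG (for OG→OE and FG→AE);  RE = 0.1808·OE + 0.8192·AE;  Cal = (6.9·ABW + 4·(RE−0.1))·FG·3.55
ABW = (1.07 − 1.034)·131.25·0.79/1.034 = 3.6100
OE = 259 − 259/1.07 = 16.9439 °P
AE = 259 − 259/1.034 = 8.5164 °P
RE = 0.1808·16.9439 + 0.8192·8.5164 = 10.0401 °P
Cal = (6.9·3.6100 + 4·(10.0401−0.1))·1.034·3.55

237.3827 kcal


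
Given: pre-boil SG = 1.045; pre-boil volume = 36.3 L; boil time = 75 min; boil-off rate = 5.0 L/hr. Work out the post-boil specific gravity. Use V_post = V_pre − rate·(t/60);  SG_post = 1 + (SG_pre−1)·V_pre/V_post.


V_post = 36.3 − 5.0·(75/60) = 30.0500
SG_post = 1 + (1.045 − 1)·36.3/30.0500

1.0544


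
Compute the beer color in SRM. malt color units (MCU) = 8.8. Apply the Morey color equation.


SRM = 1.4922 · MCU^0.6859
SRM = 1.4922 · 8.8^0.6859

6.6320 SRM


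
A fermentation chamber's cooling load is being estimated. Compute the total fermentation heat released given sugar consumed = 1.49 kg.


Q = m_sugar · 590 kJ/kg
Q = 1.49 · 590

879.1000 kJ


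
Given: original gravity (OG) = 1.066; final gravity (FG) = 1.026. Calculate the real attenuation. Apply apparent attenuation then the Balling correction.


AA = (OG−FG)/(OG−1)·100;  RA = AA·0.8192
AA = (1.066 − 1.026)/(1.066 − 1)·100 = 60.6061
RA = 60.6061·0.8192

49.6485 %


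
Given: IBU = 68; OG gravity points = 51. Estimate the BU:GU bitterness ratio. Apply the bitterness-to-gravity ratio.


BU:GU = IBU / OG_points
BU:GU = 68 / 51

1.3333


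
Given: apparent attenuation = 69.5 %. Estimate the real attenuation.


RA = AA · 0.8192
RA = 69.5 · 0.8192

56.9344 %


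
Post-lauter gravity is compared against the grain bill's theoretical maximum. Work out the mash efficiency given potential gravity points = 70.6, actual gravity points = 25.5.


efficiency = actual / potential × 100
efficiency = 25.5 / 70.6 × 100

36.1190 %


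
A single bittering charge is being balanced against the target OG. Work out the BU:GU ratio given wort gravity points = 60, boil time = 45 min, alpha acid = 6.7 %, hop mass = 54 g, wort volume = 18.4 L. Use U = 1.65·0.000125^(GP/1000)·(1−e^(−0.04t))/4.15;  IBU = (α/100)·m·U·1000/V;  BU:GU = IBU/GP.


U = 1.65·0.000125^(60/1000)·(1−e^(−0.04·45))/4.15 = 0.1935
IBU = (6.7/100)·54·0.1935·1000/18.4 = 38.0568
BU:GU = 38.0568/60

0.6343


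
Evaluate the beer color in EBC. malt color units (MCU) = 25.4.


SRM = 1.4922·MCU^0.6859;  EBC = SRM·1.97
SRM = 1.4922·25.4^0.6859 = 13.7215
EBC = 13.7215·1.97

27.0314 EBC


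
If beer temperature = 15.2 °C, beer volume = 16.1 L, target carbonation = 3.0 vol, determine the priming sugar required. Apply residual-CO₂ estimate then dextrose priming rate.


residual = 14.695·(0.01821 + 0.09011·e^(−0.04·T));  sugar = (target − residual)·4.0·V
residual = 14.695·(0.01821 + 0.09011·e^(−0.04·15.2)) = 0.9885
sugar = (3.0 − 0.9885)·4.0·16.1

129.5391 g


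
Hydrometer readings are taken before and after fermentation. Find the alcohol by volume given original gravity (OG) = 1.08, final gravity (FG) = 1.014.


ABV = (OG − FG) · 131.25
ABV = (1.08 − 1.014) · 131.25

8.6625 % ABV


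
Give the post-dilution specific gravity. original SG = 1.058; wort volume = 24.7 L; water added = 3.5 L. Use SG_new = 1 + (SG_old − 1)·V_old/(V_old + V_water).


pts = (1.058 − 1)·1000·24.7/(24.7 + 3.5) = 50.8014
SG_new = 1 + 50.8014/1000

1.0508


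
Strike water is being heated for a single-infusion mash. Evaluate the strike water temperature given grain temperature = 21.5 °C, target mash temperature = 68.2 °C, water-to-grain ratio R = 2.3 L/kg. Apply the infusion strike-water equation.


T_strike = (0.41/R)·(T_mash − T_grain) + T_mash
T_strike = (0.41/2.3)·(68.2 − 21.5) + 68.2

76.5248 °C


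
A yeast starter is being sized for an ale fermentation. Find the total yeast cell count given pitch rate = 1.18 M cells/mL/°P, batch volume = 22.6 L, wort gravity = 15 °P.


cells (billions) = rate · V_L · °P
cells = 1.18 · 22.6 · 15

400.0200 billion cells


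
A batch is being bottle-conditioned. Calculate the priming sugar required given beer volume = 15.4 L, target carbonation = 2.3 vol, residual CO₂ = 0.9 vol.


sugar = (target − residual)·4.0·V
sugar = (2.3 − 0.9)·4.0·15.4

86.2400 g


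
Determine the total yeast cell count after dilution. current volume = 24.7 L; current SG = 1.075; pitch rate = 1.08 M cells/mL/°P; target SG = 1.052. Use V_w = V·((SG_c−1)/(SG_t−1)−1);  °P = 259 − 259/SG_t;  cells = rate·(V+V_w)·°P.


V_w = 24.7·((1.075−1)/(1.052−1)−1) = 10.9250
V_final = 24.7 + 10.9250 = 35.6250
°P = 259 − 259/1.052 = 12.8023
cells = 1.08·35.6250·12.8023

492.5678 billion cells


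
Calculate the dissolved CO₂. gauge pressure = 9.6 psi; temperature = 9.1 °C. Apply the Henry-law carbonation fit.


vols = (P + 14.695)·(0.01821 + 0.09011·e^(−0.04·T))
vols = (9.6 + 14.695)·(0.01821 + 0.09011·e^(−0.04·9.1))

1.9637 volumes


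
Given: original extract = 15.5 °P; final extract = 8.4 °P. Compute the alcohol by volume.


SG = 259/(259 − P);  ABV = (OG − FG)·131.25
OG = 259/(259 − 15.5) = 1.0637
FG = 259/(259 − 8.4) = 1.0335
ABV = (1.0637 − 1.0335)·131.25

3.9553 % ABV


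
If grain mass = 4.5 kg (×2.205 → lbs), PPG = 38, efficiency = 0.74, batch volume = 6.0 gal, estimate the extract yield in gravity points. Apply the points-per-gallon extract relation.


points = lbs × PPG × eff / vol
lbs = 4.5 × 2.205 = 9.9225
points = 9.9225 × 38 × 0.74 / 6.0

46.5034 points


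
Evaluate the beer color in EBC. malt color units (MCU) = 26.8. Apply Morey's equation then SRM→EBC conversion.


SRM = 1.4922·MCU^0.6859;  EBC = SRM·1.97
SRM = 1.4922·26.8^0.6859 = 14.2359
EBC = 14.2359·1.97

28.0447 EBC


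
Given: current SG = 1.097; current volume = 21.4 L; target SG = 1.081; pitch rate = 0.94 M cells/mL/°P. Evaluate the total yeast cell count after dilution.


V_w = V·((SG_c−1)/(SG_t−1)−1);  °P = 259 − 259/SG_t;  cells = rate·(V+V_w)·°P
V_w = 21.4·((1.097−1)/(1.081−1)−1) = 4.2272
V_final = 21.4 + 4.2272 = 25.6272
°P = 259 − 259/1.081 = 19.4070
cells = 0.94·25.6272·19.4070

467.5063 billion cells


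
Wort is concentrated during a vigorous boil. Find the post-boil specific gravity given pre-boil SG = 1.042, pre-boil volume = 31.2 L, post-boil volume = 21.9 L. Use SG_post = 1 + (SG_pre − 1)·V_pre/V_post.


pts_pre = (1.042 − 1)·1000 = 42.0000
pts_post = 42.0000·31.2/21.9 = 59.8356
SG_post = 1 + 59.8356/1000

1.0598


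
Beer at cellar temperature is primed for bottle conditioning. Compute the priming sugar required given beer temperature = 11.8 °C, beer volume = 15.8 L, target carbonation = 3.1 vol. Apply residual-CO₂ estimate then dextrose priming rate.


residual = 14.695·(0.01821 + 0.09011·e^(−0.04·T));  sugar = (target − residual)·4.0·V
residual = 14.695·(0.01821 + 0.09011·e^(−0.04·11.8)) = 1.0935
sugar = (3.1 − 1.0935)·4.0·15.8

126.8077 g


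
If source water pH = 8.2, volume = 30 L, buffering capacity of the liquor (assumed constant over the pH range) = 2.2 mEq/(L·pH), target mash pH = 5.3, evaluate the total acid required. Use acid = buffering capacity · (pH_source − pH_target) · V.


acid = 2.2 · (8.2 − 5.3) · 30

191.4000 mEq


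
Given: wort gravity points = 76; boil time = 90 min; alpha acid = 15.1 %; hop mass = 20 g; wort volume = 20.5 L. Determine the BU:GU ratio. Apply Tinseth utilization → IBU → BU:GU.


U = 1.65·0.000125^(GP/1000)·(1−e^(−0.04t))/4.15;  IBU = (α/100)·m·U·1000/V;  BU:GU = IBU/GP
U = 1.65·0.000125^(76/1000)·(1−e^(−0.04·90))/4.15 = 0.1953
IBU = (15.1/100)·20·0.1953·1000/20.5 = 28.7755
BU:GU = 28.7755/76

0.3786


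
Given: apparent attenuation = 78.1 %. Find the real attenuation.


RA = AA · 0.8192
RA = 78.1 · 0.8192

63.9795 %


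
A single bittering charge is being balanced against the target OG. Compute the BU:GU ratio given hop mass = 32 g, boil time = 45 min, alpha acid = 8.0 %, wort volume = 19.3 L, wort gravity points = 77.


U = 1.65·0.000125^(GP/1000)·(1−e^(−0.04t))/4.15;  IBU = (α/100)·m·U·1000/V;  BU:GU = IBU/GP
U = 1.65·0.000125^(77/1000)·(1−e^(−0.04·45))/4.15 = 0.1661
IBU = (8.0/100)·32·0.1661·1000/19.3 = 22.0349
BU:GU = 22.0349/77

0.2862


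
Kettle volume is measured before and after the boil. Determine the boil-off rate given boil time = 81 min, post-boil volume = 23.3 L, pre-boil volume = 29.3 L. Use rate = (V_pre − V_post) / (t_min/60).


rate = (29.3 − 23.3) / (81/60)

4.4444 L/hr


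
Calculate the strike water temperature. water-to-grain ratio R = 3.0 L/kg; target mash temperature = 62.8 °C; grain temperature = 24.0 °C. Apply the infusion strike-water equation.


T_strike = (0.41/R)·(T_mash − T_grain) + T_mash
T_strike = (0.41/3.0)·(62.8 − 24.0) + 62.8

68.1027 °C


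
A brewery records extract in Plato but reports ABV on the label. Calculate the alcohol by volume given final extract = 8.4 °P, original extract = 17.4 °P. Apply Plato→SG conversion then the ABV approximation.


SG = 259/(259 − P);  ABV = (OG − FG)·131.25
OG = 259/(259 − 17.4) = 1.0720
FG = 259/(259 − 8.4) = 1.0335
ABV = (1.0720 − 1.0335)·131.25

5.0532 % ABV


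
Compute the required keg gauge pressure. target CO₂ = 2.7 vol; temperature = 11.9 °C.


psi = vols/(0.01821 + 0.09011·e^(−0.04·T)) − 14.695
psi = 2.7/(0.01821 + 0.09011·e^(−0.04·11.9)) − 14.695

21.6970 psi


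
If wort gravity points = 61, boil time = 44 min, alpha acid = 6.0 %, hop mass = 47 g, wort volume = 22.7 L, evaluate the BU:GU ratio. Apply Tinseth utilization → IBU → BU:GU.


U = 1.65·0.000125^(GP/1000)·(1−e^(−0.04t))/4.15;  IBU = (α/100)·m·U·1000/V;  BU:GU = IBU/GP
U = 1.65·0.000125^(61/1000)·(1−e^(−0.04·44))/4.15 = 0.1903
IBU = (6.0/100)·47·0.1903·1000/22.7 = 23.6362
BU:GU = 23.6362/61

0.3875


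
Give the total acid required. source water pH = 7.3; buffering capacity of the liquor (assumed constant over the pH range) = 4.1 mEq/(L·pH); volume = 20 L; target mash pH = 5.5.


acid = buffering capacity · (pH_source − pH_target) · V
acid = 4.1 · (7.3 − 5.5) · 20

147.6000 mEq


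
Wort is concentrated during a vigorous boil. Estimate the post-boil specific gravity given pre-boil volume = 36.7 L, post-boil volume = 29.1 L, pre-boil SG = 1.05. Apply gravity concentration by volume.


SG_post = 1 + (SG_pre − 1)·V_pre/V_post
pts_pre = (1.05 − 1)·1000 = 50.0000
pts_post = 50.0000·36.7/29.1 = 63.0584
SG_post = 1 + 63.0584/1000

1.0631


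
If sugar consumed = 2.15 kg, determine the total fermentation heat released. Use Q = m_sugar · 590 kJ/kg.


Q = 2.15 · 590

1268.5000 kJ


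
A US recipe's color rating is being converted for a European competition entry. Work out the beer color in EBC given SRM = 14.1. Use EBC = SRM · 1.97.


EBC = 14.1 · 1.97

27.7770 EBC


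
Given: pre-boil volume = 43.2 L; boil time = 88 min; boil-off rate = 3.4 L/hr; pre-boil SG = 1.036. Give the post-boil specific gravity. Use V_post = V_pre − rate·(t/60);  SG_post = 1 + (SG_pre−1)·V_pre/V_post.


V_post = 43.2 − 3.4·(88/60) = 38.2133
SG_post = 1 + (1.036 − 1)·43.2/38.2133

1.0407


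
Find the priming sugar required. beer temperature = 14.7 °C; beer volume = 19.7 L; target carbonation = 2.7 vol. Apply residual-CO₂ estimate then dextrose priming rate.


residual = 14.695·(0.01821 + 0.09011·e^(−0.04·T));  sugar = (target − residual)·4.0·V
residual = 14.695·(0.01821 + 0.09011·e^(−0.04·14.7)) = 1.0031
sugar = (2.7 − 1.0031)·4.0·19.7

133.7167 g


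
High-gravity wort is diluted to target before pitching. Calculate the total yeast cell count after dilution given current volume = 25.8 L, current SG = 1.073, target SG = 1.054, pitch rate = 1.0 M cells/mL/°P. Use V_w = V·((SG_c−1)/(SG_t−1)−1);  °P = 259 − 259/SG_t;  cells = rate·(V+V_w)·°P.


V_w = 25.8·((1.073−1)/(1.054−1)−1) = 9.0778
V_final = 25.8 + 9.0778 = 34.8778
°P = 259 − 259/1.054 = 13.2694
cells = 1.0·34.8778·13.2694

462.8089 billion cells


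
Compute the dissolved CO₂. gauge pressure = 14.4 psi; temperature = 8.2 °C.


vols = (P + 14.695)·(0.01821 + 0.09011·e^(−0.04·T))
vols = (14.4 + 14.695)·(0.01821 + 0.09011·e^(−0.04·8.2))

2.4184 volumes


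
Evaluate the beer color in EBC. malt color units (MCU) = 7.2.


SRM = 1.4922·MCU^0.6859;  EBC = SRM·1.97
SRM = 1.4922·7.2^0.6859 = 5.7792
EBC = 5.7792·1.97

11.3851 EBC


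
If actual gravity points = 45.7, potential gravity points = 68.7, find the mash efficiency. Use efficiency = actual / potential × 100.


efficiency = 45.7 / 68.7 × 100

66.5211 %


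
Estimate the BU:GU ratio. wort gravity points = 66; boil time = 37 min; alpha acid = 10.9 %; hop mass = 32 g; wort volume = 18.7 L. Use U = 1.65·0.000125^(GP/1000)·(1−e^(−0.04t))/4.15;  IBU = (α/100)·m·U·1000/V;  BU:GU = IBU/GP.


U = 1.65·0.000125^(66/1000)·(1−e^(−0.04·37))/4.15 = 0.1697
IBU = (10.9/100)·32·0.1697·1000/18.7 = 31.6510
BU:GU = 31.6510/66

0.4796


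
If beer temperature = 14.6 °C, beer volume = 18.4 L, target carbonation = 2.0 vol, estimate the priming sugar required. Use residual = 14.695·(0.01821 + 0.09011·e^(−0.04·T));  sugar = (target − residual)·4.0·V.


residual = 14.695·(0.01821 + 0.09011·e^(−0.04·14.6)) = 1.0060
sugar = (2.0 − 1.0060)·4.0·18.4

73.1558 g


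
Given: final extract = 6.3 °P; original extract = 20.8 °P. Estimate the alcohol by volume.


SG = 259/(259 − P);  ABV = (OG − FG)·131.25
OG = 259/(259 − 20.8) = 1.0873
FG = 259/(259 − 6.3) = 1.0249
ABV = (1.0873 − 1.0249)·131.25

8.1888 % ABV


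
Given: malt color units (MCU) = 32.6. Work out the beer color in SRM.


SRM = 1.4922 · MCU^0.6859
SRM = 1.4922 · 32.6^0.6859

16.2833 SRM


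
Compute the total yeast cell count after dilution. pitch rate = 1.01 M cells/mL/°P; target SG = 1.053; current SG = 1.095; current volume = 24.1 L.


V_w = V·((SG_c−1)/(SG_t−1)−1);  °P = 259 − 259/SG_t;  cells = rate·(V+V_w)·°P
V_w = 24.1·((1.095−1)/(1.053−1)−1) = 19.0981
V_final = 24.1 + 19.0981 = 43.1981
°P = 259 − 259/1.053 = 13.0361
cells = 1.01·43.1981·13.0361

568.7657 billion cells


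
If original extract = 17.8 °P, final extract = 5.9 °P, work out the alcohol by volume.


SG = 259/(259 − P);  ABV = (OG − FG)·131.25
OG = 259/(259 − 17.8) = 1.0738
FG = 259/(259 − 5.9) = 1.0233
ABV = (1.0738 − 1.0233)·131.25

6.6264 % ABV


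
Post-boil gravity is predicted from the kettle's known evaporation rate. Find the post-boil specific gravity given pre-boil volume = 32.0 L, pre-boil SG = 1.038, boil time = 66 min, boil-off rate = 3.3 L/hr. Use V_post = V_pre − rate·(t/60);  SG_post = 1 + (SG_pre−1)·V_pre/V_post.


V_post = 32.0 − 3.3·(66/60) = 28.3700
SG_post = 1 + (1.038 − 1)·32.0/28.3700

1.0429


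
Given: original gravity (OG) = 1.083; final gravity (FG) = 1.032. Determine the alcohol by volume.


ABV = (OG − FG) · 131.25
ABV = (1.083 − 1.032) · 131.25

6.6937 % ABV


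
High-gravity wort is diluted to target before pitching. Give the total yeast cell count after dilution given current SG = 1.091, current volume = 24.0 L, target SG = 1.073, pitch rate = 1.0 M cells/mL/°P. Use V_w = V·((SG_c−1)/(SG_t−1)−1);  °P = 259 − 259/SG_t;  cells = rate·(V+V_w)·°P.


V_w = 24.0·((1.091−1)/(1.073−1)−1) = 5.9178
V_final = 24.0 + 5.9178 = 29.9178
°P = 259 − 259/1.073 = 17.6207
cells = 1.0·29.9178·17.6207

527.1724 billion cells


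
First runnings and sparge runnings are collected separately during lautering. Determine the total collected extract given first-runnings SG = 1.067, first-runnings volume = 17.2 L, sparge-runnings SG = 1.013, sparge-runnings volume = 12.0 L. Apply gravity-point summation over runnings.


total = Σ (SG_i − 1)·1000·V_i
first = (1.067 − 1)·1000·17.2 = 1152.4000
sparge = (1.013 − 1)·1000·12.0 = 156.0000
total = 1152.4000 + 156.0000

1308.4000 gravity·L


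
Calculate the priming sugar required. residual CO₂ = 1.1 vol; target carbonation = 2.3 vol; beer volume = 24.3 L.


sugar = (target − residual)·4.0·V
sugar = (2.3 − 1.1)·4.0·24.3

116.6400 g


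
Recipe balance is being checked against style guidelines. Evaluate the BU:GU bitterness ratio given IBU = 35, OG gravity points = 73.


BU:GU = IBU / OG_points
BU:GU = 35 / 73

0.4795


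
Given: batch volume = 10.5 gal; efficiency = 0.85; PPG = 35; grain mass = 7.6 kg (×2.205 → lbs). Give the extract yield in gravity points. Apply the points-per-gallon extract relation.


points = lbs × PPG × eff / vol
lbs = 7.6 × 2.205 = 16.7580
points = 16.7580 × 35 × 0.85 / 10.5

47.4810 points


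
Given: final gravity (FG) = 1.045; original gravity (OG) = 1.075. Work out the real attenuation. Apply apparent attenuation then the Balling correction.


AA = (OG−FG)/(OG−1)·100;  RA = AA·0.8192
AA = (1.075 − 1.045)/(1.075 − 1)·100 = 40.0000
RA = 40.0000·0.8192

32.7680 %


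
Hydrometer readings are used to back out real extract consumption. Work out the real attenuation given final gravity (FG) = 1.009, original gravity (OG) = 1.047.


AA = (OG−FG)/(OG−1)·100;  RA = AA·0.8192
AA = (1.047 − 1.009)/(1.047 − 1)·100 = 80.8511
RA = 80.8511·0.8192

66.2332 %


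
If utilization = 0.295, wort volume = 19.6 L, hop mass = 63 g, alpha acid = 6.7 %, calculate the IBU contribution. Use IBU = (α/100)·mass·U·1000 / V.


IBU = (6.7/100)·63·0.295·1000 / 19.6

63.5304 IBU


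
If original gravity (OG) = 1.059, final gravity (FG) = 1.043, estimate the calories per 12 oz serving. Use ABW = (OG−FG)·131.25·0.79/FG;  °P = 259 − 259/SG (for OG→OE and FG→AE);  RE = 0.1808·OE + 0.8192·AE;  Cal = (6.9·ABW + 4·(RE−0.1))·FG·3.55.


ABW = (1.059 − 1.043)·131.25·0.79/1.043 = 1.5906
OE = 259 − 259/1.059 = 14.4297 °P
AE = 259 − 259/1.043 = 10.6779 °P
RE = 0.1808·14.4297 + 0.8192·10.6779 = 11.3562 °P
Cal = (6.9·1.5906 + 4·(11.3562−0.1))·1.043·3.55

207.3479 kcal


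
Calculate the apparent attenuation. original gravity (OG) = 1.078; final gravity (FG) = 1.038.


AA = (OG − FG)/(OG − 1) · 100
AA = (1.078 − 1.038)/(1.078 − 1) · 100

51.2821 %


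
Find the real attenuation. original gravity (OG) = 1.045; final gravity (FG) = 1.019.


AA = (OG−FG)/(OG−1)·100;  RA = AA·0.8192
AA = (1.045 − 1.019)/(1.045 − 1)·100 = 57.7778
RA = 57.7778·0.8192

47.3316 %


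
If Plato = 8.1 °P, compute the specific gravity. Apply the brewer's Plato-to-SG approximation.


SG = 259/(259 − P)
SG = 259/(259 − 8.1)

1.0323


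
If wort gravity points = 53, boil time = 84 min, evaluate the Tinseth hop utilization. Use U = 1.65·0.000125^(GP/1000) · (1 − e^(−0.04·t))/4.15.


bigness = 1.65·0.000125^(53/1000) = 1.0248
boil_factor = (1 − e^(−0.04·84))/4.15 = 0.2326
U = 1.0248 · 0.2326

0.2384


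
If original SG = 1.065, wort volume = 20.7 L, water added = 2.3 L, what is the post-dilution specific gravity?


SG_new = 1 + (SG_old − 1)·V_old/(V_old + V_water)
pts = (1.065 − 1)·1000·20.7/(20.7 + 2.3) = 58.5000
SG_new = 1 + 58.5000/1000

1.0585


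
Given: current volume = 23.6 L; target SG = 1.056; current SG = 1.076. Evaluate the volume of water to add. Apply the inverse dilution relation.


V_water = V·((SG_curr − 1)/(SG_target − 1) − 1)
V_water = 23.6·((1.076 − 1)/(1.056 − 1) − 1)

8.4286 L


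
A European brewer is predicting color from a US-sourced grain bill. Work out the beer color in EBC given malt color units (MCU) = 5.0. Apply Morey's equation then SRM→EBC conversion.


SRM = 1.4922·MCU^0.6859;  EBC = SRM·1.97
SRM = 1.4922·5.0^0.6859 = 4.5004
EBC = 4.5004·1.97

8.8658 EBC


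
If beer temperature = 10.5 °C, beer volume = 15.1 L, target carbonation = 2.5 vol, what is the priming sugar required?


residual = 14.695·(0.01821 + 0.09011·e^(−0.04·T));  sugar = (target − residual)·4.0·V
residual = 14.695·(0.01821 + 0.09011·e^(−0.04·10.5)) = 1.1376
sugar = (2.5 − 1.1376)·4.0·15.1

82.2868 g


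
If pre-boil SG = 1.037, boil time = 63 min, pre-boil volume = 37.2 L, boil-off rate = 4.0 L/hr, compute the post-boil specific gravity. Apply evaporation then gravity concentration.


V_post = V_pre − rate·(t/60);  SG_post = 1 + (SG_pre−1)·V_pre/V_post
V_post = 37.2 − 4.0·(63/60) = 33.0000
SG_post = 1 + (1.037 − 1)·37.2/33.0000

1.0417


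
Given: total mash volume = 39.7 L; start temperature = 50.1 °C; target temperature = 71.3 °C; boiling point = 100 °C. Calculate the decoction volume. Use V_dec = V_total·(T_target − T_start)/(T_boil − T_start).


V_dec = 39.7·(71.3 − 50.1)/(100 − 50.1)

16.8665 L


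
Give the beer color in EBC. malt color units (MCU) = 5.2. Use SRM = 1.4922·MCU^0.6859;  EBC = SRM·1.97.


SRM = 1.4922·5.2^0.6859 = 4.6231
EBC = 4.6231·1.97

9.1075 EBC


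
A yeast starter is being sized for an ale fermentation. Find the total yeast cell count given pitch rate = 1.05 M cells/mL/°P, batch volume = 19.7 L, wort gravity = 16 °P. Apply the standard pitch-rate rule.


cells (billions) = rate · V_L · °P
cells = 1.05 · 19.7 · 16

330.9600 billion cells


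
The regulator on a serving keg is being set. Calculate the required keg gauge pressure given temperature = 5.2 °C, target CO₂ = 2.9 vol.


psi = vols/(0.01821 + 0.09011·e^(−0.04·T)) − 14.695
psi = 2.9/(0.01821 + 0.09011·e^(−0.04·5.2)) − 14.695

17.0344 psi


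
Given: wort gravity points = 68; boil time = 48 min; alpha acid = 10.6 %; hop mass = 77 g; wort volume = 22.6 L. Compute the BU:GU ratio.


U = 1.65·0.000125^(GP/1000)·(1−e^(−0.04t))/4.15;  IBU = (α/100)·m·U·1000/V;  BU:GU = IBU/GP
U = 1.65·0.000125^(68/1000)·(1−e^(−0.04·48))/4.15 = 0.1842
IBU = (10.6/100)·77·0.1842·1000/22.6 = 66.5063
BU:GU = 66.5063/68

0.9780


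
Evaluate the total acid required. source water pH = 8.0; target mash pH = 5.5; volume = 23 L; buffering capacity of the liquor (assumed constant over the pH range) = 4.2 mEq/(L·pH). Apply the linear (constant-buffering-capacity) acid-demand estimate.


acid = buffering capacity · (pH_source − pH_target) · V
acid = 4.2 · (8.0 − 5.5) · 23

241.5000 mEq


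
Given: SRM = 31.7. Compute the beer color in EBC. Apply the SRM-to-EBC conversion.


EBC = SRM · 1.97
EBC = 31.7 · 1.97

62.4490 EBC


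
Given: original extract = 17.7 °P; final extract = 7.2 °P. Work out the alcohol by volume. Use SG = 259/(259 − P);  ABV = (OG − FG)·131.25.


OG = 259/(259 − 17.7) = 1.0734
FG = 259/(259 − 7.2) = 1.0286
ABV = (1.0734 − 1.0286)·131.25

5.8746 % ABV


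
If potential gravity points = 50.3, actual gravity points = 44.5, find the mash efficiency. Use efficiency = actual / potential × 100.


efficiency = 44.5 / 50.3 × 100

88.4692 %


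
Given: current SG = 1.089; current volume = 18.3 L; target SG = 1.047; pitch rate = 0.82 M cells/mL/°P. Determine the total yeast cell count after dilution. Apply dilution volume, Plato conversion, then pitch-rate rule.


V_w = V·((SG_c−1)/(SG_t−1)−1);  °P = 259 − 259/SG_t;  cells = rate·(V+V_w)·°P
V_w = 18.3·((1.089−1)/(1.047−1)−1) = 16.3532
V_final = 18.3 + 16.3532 = 34.6532
°P = 259 − 259/1.047 = 11.6266
cells = 0.82·34.6532·11.6266

330.3757 billion cells


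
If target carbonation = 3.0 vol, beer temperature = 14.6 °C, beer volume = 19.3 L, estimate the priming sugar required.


residual = 14.695·(0.01821 + 0.09011·e^(−0.04·T));  sugar = (target − residual)·4.0·V
residual = 14.695·(0.01821 + 0.09011·e^(−0.04·14.6)) = 1.0060
sugar = (3.0 − 1.0060)·4.0·19.3

153.9341 g


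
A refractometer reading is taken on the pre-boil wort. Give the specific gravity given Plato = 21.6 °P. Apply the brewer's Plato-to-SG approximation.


SG = 259/(259 − P)
SG = 259/(259 − 21.6)

1.0910


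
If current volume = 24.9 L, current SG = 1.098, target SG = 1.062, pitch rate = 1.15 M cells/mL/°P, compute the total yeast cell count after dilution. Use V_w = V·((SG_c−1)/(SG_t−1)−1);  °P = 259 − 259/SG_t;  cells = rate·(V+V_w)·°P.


V_w = 24.9·((1.098−1)/(1.062−1)−1) = 14.4581
V_final = 24.9 + 14.4581 = 39.3581
°P = 259 − 259/1.062 = 15.1205
cells = 1.15·39.3581·15.1205

684.3819 billion cells


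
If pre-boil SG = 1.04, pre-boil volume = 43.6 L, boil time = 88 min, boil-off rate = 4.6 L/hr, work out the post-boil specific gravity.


V_post = V_pre − rate·(t/60);  SG_post = 1 + (SG_pre−1)·V_pre/V_post
V_post = 43.6 − 4.6·(88/60) = 36.8533
SG_post = 1 + (1.04 − 1)·43.6/36.8533

1.0473


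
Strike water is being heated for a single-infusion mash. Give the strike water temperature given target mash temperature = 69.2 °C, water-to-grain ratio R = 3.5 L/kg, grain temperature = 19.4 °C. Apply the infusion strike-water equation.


T_strike = (0.41/R)·(T_mash − T_grain) + T_mash
T_strike = (0.41/3.5)·(69.2 − 19.4) + 69.2

75.0337 °C


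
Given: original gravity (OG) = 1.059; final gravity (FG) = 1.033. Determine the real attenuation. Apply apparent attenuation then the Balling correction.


AA = (OG−FG)/(OG−1)·100;  RA = AA·0.8192
AA = (1.059 − 1.033)/(1.059 − 1)·100 = 44.0678
RA = 44.0678·0.8192

36.1003 %


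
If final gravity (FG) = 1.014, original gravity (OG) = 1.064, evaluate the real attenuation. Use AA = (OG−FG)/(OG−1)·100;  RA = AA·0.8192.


AA = (1.064 − 1.014)/(1.064 − 1)·100 = 78.1250
RA = 78.1250·0.8192

64.0000 %


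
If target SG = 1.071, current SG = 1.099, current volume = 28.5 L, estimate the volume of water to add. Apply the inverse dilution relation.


V_water = V·((SG_curr − 1)/(SG_target − 1) − 1)
V_water = 28.5·((1.099 − 1)/(1.071 − 1) − 1)

11.2394 L


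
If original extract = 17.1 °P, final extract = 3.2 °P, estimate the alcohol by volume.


SG = 259/(259 − P);  ABV = (OG − FG)·131.25
OG = 259/(259 − 17.1) = 1.0707
FG = 259/(259 − 3.2) = 1.0125
ABV = (1.0707 − 1.0125)·131.25

7.6362 % ABV


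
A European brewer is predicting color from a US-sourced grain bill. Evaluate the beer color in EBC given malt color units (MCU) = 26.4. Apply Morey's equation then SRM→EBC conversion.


SRM = 1.4922·MCU^0.6859;  EBC = SRM·1.97
SRM = 1.4922·26.4^0.6859 = 14.0898
EBC = 14.0898·1.97

27.7569 EBC


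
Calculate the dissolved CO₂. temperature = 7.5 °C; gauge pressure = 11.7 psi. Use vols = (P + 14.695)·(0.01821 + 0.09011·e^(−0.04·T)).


vols = (11.7 + 14.695)·(0.01821 + 0.09011·e^(−0.04·7.5))

2.2427 volumes


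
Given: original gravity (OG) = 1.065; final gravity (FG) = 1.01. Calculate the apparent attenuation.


AA = (OG − FG)/(OG − 1) · 100
AA = (1.065 − 1.01)/(1.065 − 1) · 100

84.6154 %


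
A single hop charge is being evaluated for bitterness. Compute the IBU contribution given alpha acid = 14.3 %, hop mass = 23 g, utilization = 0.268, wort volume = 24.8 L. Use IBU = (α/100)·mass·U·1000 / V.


IBU = (14.3/100)·23·0.268·1000 / 24.8

35.5424 IBU


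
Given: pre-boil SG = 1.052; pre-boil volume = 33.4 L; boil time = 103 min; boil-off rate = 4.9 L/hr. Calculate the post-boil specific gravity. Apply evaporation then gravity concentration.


V_post = V_pre − rate·(t/60);  SG_post = 1 + (SG_pre−1)·V_pre/V_post
V_post = 33.4 − 4.9·(103/60) = 24.9883
SG_post = 1 + (1.052 − 1)·33.4/24.9883

1.0695


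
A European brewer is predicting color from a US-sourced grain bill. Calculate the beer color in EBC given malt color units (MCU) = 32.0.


SRM = 1.4922·MCU^0.6859;  EBC = SRM·1.97
SRM = 1.4922·32.0^0.6859 = 16.0772
EBC = 16.0772·1.97

31.6720 EBC


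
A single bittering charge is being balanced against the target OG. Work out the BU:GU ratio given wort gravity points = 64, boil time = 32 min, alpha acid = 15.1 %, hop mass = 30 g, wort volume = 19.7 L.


U = 1.65·0.000125^(GP/1000)·(1−e^(−0.04t))/4.15;  IBU = (α/100)·m·U·1000/V;  BU:GU = IBU/GP
U = 1.65·0.000125^(64/1000)·(1−e^(−0.04·32))/4.15 = 0.1615
IBU = (15.1/100)·30·0.1615·1000/19.7 = 37.1351
BU:GU = 37.1351/64

0.5802


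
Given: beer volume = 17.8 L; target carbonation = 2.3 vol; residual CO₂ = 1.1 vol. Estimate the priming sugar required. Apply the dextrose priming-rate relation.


sugar = (target − residual)·4.0·V
sugar = (2.3 − 1.1)·4.0·17.8

85.4400 g


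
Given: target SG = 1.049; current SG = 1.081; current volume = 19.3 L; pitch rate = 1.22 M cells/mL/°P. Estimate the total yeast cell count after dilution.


V_w = V·((SG_c−1)/(SG_t−1)−1);  °P = 259 − 259/SG_t;  cells = rate·(V+V_w)·°P
V_w = 19.3·((1.081−1)/(1.049−1)−1) = 12.6041
V_final = 19.3 + 12.6041 = 31.9041
°P = 259 − 259/1.049 = 12.0982
cells = 1.22·31.9041·12.0982

470.8976 billion cells


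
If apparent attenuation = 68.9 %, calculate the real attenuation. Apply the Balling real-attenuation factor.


RA = AA · 0.8192
RA = 68.9 · 0.8192

56.4429 %


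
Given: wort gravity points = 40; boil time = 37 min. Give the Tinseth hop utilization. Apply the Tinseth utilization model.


U = 1.65·0.000125^(GP/1000) · (1 − e^(−0.04·t))/4.15
bigness = 1.65·0.000125^(40/1000) = 1.1518
boil_factor = (1 − e^(−0.04·37))/4.15 = 0.1861
U = 1.1518 · 0.1861

0.2144


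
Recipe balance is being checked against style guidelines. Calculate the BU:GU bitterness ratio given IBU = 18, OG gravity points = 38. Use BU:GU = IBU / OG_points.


BU:GU = 18 / 38

0.4737


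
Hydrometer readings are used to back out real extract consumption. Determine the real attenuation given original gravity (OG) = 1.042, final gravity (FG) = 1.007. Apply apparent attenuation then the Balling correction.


AA = (OG−FG)/(OG−1)·100;  RA = AA·0.8192
AA = (1.042 − 1.007)/(1.042 − 1)·100 = 83.3333
RA = 83.3333·0.8192

68.2667 %


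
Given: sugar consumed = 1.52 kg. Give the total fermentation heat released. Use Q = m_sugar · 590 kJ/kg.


Q = 1.52 · 590

896.8000 kJ


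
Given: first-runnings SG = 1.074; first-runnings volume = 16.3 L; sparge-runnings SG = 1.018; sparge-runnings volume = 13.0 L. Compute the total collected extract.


total = Σ (SG_i − 1)·1000·V_i
first = (1.074 − 1)·1000·16.3 = 1206.2000
sparge = (1.018 − 1)·1000·13.0 = 234.0000
total = 1206.2000 + 234.0000

1440.2000 gravity·L
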